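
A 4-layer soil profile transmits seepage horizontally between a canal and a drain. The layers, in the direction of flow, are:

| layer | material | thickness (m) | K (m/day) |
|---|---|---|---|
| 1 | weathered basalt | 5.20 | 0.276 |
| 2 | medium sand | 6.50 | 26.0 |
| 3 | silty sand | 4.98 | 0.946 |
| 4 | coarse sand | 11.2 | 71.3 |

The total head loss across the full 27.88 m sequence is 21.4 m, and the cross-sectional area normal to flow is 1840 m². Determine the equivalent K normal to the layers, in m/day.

1.14

Flow is perpendicular to layering, so the layers act in series and the equivalent K is the thickness-weighted harmonic mean.
Total thickness L = 5.20 + 6.50 + 4.98 + 11.2 = 27.88 m.
Σ(b_i/K_i) = 5.20/0.276 + 6.50/26.0 + 4.98/0.946 + 11.2/71.3 = 24.51 d.
K_eq = L / Σ(b_i/K_i) = 27.88 / 24.51 = 1.137 m/day.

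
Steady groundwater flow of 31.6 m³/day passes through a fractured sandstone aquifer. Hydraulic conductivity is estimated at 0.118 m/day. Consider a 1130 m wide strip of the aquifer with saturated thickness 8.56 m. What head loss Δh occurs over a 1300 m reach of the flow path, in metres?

Cross-sectional area A = 1130 × 8.56 = 9673 m².
From Q = K·A·i, i = Q / (K·A) = 31.6 / (0.1180 × 9673) = 0.02769.
Head loss Δh = i · L = 0.02769 × 1300 = 35.99 m.

36.0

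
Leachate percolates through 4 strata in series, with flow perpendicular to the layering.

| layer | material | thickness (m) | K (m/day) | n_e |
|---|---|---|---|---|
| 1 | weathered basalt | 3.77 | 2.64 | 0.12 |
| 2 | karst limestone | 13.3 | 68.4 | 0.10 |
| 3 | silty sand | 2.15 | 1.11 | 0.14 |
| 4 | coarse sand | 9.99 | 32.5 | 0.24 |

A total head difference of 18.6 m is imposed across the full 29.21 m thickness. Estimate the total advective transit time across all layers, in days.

0.932

With flow normal to the layers, continuity requires the same specific discharge q through every layer.
Σ(b_i/K_i) = 3.77/2.64 + 13.3/68.4 + 2.15/1.11 + 9.99/32.5 = 3.867 d.
q = Δh / Σ(b_i/K_i) = 18.6 / 3.867 = 4.810 m/day.
In each layer the seepage velocity is v_i = q/n_i, so the layer transit time is t_i = b_i·n_i / q:
  layer 1 (weathered basalt): t_1 = 3.77 × 0.12 / 4.810 = 0.09405 d
  layer 2 (karst limestone): t_2 = 13.3 × 0.10 / 4.810 = 0.2765 d
  layer 3 (silty sand): t_3 = 2.15 × 0.14 / 4.810 = 0.06258 d
  layer 4 (coarse sand): t_4 = 9.99 × 0.24 / 4.810 = 0.4984 d
Total t = Σ t_i = 0.9316 days.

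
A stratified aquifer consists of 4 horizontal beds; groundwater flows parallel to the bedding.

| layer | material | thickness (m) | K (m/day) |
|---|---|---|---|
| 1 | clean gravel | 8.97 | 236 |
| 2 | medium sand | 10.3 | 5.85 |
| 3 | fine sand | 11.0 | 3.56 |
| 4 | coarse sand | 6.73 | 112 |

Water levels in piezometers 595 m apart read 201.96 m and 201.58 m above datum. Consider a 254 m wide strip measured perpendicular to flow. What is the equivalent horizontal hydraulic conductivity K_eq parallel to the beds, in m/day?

Flow is parallel to layering, so each bed carries its own Darcy discharge and the transmissivities add.
Σ(K_i·b_i) = 236×8.97 + 5.85×10.3 + 3.56×11.0 + 112×6.73 = 2970 m²/day.
Total thickness b = 37.00 m, so K_eq = Σ(K_i·b_i)/b = 80.27 m/day.

80.3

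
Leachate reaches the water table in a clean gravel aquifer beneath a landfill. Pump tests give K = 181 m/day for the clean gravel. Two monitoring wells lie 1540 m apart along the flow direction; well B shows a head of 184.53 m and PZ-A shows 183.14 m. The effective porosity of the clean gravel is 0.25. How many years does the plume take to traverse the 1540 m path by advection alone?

6.45

Hydraulic gradient i = (184.53 − 183.14) / 1540 = 1.39 / 1540 = 0.0009026.
Darcy flux q = K · i = 181.0 × 0.0009026 = 0.1634 m/day.
Seepage velocity v = q / n_e = 0.1634 / 0.25 = 0.6535 m/day.
Travel time t = L / v = 1540 / 0.6535 = 2357 days = 6.452 years.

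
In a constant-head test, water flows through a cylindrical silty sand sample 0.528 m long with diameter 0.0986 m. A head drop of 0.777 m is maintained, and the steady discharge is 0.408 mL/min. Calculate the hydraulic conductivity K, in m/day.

0.0523

Cross-sectional area A = π·(d/2)² = π × (0.0986/2)² = 0.007636 m².
Convert discharge: 0.408 mL/min = 6.800e-09 m³/s.
Darcy's law rearranged: K = Q·L / (A·Δh) = 6.800e-09 × 0.528 / (0.007636 × 0.777) = 6.052e-07 m/s = 0.05229 m/day.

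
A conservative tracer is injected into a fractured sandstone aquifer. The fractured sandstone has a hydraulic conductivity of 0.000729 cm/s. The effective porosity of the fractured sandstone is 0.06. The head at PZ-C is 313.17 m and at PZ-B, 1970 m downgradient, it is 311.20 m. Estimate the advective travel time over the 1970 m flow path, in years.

514

Convert K: 0.000729 cm/s × 864 = 0.6299 m/day.
Hydraulic gradient i = (313.17 − 311.20) / 1970 = 1.97 / 1970 = 0.001000.
Darcy flux q = K · i = 0.6299 × 0.001000 = 0.0006299 m/day.
Seepage velocity v = q / n_e = 0.0006299 / 0.06 = 0.01050 m/day.
Travel time t = L / v = 1970 / 0.01050 = 1.877e+05 days = 513.8 years.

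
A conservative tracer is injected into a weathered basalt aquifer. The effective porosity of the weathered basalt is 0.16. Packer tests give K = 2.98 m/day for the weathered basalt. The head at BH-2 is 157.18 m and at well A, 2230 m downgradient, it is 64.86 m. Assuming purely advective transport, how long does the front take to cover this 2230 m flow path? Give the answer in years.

Hydraulic gradient i = (157.18 − 64.86) / 2230 = 92.32 / 2230 = 0.04140.
Darcy flux q = K · i = 2.980 × 0.04140 = 0.1234 m/day.
Seepage velocity v = q / n_e = 0.1234 / 0.16 = 0.7711 m/day.
Travel time t = L / v = 2230 / 0.7711 = 2892 days = 7.918 years.

7.92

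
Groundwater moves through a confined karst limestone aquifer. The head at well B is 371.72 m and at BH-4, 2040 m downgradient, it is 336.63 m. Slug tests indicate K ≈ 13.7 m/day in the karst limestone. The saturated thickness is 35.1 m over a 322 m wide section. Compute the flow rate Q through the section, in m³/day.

Cross-sectional area A = 322 × 35.1 = 11302 m².
Hydraulic gradient i = (371.72 − 336.63) / 2040 = 35.09 / 2040 = 0.01720.
Darcy's law: Q = K · A · i = 13.70 × 11302 × 0.01720 = 2663 m³/day.

2660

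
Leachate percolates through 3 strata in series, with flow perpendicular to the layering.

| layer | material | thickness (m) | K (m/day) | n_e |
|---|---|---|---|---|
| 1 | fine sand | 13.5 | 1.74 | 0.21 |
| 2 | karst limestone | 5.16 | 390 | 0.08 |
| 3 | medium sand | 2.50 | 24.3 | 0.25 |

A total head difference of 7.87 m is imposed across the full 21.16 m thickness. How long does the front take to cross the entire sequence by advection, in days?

With flow normal to the layers, continuity requires the same specific discharge q through every layer.
Σ(b_i/K_i) = 13.5/1.74 + 5.16/390 + 2.50/24.3 = 7.875 d.
q = Δh / Σ(b_i/K_i) = 7.87 / 7.875 = 0.9994 m/day.
In each layer the seepage velocity is v_i = q/n_i, so the layer transit time is t_i = b_i·n_i / q:
  layer 1 (fine sand): t_1 = 13.5 × 0.21 / 0.9994 = 2.837 d
  layer 2 (karst limestone): t_2 = 5.16 × 0.08 / 0.9994 = 0.4130 d
  layer 3 (medium sand): t_3 = 2.50 × 0.25 / 0.9994 = 0.6254 d
Total t = Σ t_i = 3.875 days.

3.88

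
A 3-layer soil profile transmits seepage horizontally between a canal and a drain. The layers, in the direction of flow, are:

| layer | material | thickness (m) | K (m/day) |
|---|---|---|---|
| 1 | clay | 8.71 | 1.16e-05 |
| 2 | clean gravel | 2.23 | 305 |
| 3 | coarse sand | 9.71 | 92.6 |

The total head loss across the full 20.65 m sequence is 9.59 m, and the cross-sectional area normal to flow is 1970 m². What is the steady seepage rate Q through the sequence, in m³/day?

0.0252

Flow is perpendicular to layering, so the layers act in series and the equivalent K is the thickness-weighted harmonic mean.
Total thickness L = 8.71 + 2.23 + 9.71 = 20.65 m.
Σ(b_i/K_i) = 8.71/1.16e-05 + 2.23/305 + 9.71/92.6 = 7.509e+05 d.
K_eq = L / Σ(b_i/K_i) = 20.65 / 7.509e+05 = 2.750e-05 m/day.
Q = K_eq · A · (Δh/L) = 2.750e-05 × 1970 × (9.59/20.65) = 0.02516 m³/day.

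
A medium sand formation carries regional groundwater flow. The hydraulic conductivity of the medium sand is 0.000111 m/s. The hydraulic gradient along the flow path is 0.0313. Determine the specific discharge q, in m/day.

Convert K: 0.000111 m/s × 86400 = 9.590 m/day.
Hydraulic gradient i = 0.0313.
Specific discharge q = K · i = 9.590 × 0.03130 = 0.3002 m/day.

0.300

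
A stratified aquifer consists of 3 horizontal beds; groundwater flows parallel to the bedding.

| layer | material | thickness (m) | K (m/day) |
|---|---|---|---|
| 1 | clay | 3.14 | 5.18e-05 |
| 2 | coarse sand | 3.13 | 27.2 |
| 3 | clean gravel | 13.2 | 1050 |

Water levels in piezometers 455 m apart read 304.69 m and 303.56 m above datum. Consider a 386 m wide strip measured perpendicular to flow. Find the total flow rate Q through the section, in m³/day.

13400

Flow is parallel to layering, so each bed carries its own Darcy discharge and the transmissivities add.
Σ(K_i·b_i) = 5.18e-05×3.14 + 27.2×3.13 + 1050×13.2 = 13945 m²/day.
Hydraulic gradient i = (304.69 − 303.56) / 455 = 1.13 / 455 = 0.002484.
Q = Σ(K_i·b_i) · W · i = 13945 × 386 × 0.002484 = 13368 m³/day.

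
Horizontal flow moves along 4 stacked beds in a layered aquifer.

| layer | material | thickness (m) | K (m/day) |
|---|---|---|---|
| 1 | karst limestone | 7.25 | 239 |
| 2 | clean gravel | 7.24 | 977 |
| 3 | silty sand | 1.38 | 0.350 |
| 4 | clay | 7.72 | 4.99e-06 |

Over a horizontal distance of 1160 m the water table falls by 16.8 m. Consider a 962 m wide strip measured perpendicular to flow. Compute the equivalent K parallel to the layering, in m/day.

Flow is parallel to layering, so each bed carries its own Darcy discharge and the transmissivities add.
Σ(K_i·b_i) = 239×7.25 + 977×7.24 + 0.350×1.38 + 4.99e-06×7.72 = 8807 m²/day.
Total thickness b = 23.59 m, so K_eq = Σ(K_i·b_i)/b = 373.3 m/day.

373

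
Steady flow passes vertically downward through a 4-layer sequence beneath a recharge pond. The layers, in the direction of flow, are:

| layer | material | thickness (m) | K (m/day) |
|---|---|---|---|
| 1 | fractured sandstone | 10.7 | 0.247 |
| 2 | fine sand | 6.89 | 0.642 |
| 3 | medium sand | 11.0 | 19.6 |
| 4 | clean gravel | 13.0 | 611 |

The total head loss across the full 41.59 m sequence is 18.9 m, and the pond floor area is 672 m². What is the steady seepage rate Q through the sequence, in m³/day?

Flow is perpendicular to layering, so the layers act in series and the equivalent K is the thickness-weighted harmonic mean.
Total thickness L = 10.7 + 6.89 + 11.0 + 13.0 = 41.59 m.
Σ(b_i/K_i) = 10.7/0.247 + 6.89/0.642 + 11.0/19.6 + 13.0/611 = 54.63 d.
K_eq = L / Σ(b_i/K_i) = 41.59 / 54.63 = 0.7612 m/day.
Q = K_eq · A · (Δh/L) = 0.7612 × 672 × (18.9/41.59) = 232.5 m³/day.

232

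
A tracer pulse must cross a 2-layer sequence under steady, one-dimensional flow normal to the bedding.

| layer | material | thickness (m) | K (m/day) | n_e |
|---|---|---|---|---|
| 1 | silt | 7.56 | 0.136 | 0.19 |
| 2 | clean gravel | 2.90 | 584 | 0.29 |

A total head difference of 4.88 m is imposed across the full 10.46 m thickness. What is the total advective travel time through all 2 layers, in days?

With flow normal to the layers, continuity requires the same specific discharge q through every layer.
Σ(b_i/K_i) = 7.56/0.136 + 2.90/584 = 55.59 d.
q = Δh / Σ(b_i/K_i) = 4.88 / 55.59 = 0.08778 m/day.
In each layer the seepage velocity is v_i = q/n_i, so the layer transit time is t_i = b_i·n_i / q:
  layer 1 (silt): t_1 = 7.56 × 0.19 / 0.08778 = 16.36 d
  layer 2 (clean gravel): t_2 = 2.90 × 0.29 / 0.08778 = 9.581 d
Total t = Σ t_i = 25.94 days.

25.9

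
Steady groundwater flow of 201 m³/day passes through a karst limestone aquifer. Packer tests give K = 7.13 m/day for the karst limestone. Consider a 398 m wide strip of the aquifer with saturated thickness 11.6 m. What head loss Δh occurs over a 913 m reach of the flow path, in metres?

5.57

Cross-sectional area A = 398 × 11.6 = 4617 m².
From Q = K·A·i, i = Q / (K·A) = 201 / (7.130 × 4617) = 0.006106.
Head loss Δh = i · L = 0.006106 × 913 = 5.575 m.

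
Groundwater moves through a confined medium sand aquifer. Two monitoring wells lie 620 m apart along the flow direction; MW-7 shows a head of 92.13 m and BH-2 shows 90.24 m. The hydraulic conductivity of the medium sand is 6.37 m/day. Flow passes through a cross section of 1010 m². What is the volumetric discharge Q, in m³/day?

19.6

Hydraulic gradient i = (92.13 − 90.24) / 620 = 1.89 / 620 = 0.003048.
Darcy's law: Q = K · A · i = 6.370 × 1010 × 0.003048 = 19.61 m³/day.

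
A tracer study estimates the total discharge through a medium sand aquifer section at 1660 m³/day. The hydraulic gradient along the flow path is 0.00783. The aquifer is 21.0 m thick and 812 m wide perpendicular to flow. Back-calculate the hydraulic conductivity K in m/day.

Cross-sectional area A = 812 × 21.0 = 17052 m².
Hydraulic gradient i = 0.00783.
From Q = K·A·i, K = Q / (A·i) = 1660 / (17052 × 0.007830) = 12.43 m/day.

12.4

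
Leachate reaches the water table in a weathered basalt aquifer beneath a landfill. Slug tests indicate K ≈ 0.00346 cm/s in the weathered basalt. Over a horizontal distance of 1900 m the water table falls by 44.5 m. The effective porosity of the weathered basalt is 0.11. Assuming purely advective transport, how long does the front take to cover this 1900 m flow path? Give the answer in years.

8.17

Convert K: 0.00346 cm/s × 864 = 2.989 m/day.
Hydraulic gradient i = Δh / L = 44.5 / 1900 = 0.02342.
Darcy flux q = K · i = 2.989 × 0.02342 = 0.07002 m/day.
Seepage velocity v = q / n_e = 0.07002 / 0.11 = 0.6365 m/day.
Travel time t = L / v = 1900 / 0.6365 = 2985 days = 8.173 years.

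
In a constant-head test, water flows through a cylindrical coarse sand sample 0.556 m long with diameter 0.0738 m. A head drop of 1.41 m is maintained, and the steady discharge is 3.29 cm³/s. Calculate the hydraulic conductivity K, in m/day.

Cross-sectional area A = π·(d/2)² = π × (0.0738/2)² = 0.004278 m².
Convert discharge: 3.29 cm³/s = 3.290e-06 m³/s.
Darcy's law rearranged: K = Q·L / (A·Δh) = 3.290e-06 × 0.556 / (0.004278 × 1.41) = 0.0003033 m/s = 26.20 m/day.

26.2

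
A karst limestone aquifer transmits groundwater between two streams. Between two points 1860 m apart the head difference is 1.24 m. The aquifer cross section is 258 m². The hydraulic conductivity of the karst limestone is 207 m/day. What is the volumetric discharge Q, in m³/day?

35.6

Hydraulic gradient i = Δh / L = 1.24 / 1860 = 0.0006667.
Darcy's law: Q = K · A · i = 207.0 × 258.0 × 0.0006667 = 35.60 m³/day.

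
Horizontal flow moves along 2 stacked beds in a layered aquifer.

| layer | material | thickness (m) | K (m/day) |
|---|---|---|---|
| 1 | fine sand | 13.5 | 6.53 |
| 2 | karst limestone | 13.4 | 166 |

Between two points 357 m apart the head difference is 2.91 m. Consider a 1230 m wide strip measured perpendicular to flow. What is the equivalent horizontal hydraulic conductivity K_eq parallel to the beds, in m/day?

Flow is parallel to layering, so each bed carries its own Darcy discharge and the transmissivities add.
Σ(K_i·b_i) = 6.53×13.5 + 166×13.4 = 2313 m²/day.
Total thickness b = 26.90 m, so K_eq = Σ(K_i·b_i)/b = 85.97 m/day.

86.0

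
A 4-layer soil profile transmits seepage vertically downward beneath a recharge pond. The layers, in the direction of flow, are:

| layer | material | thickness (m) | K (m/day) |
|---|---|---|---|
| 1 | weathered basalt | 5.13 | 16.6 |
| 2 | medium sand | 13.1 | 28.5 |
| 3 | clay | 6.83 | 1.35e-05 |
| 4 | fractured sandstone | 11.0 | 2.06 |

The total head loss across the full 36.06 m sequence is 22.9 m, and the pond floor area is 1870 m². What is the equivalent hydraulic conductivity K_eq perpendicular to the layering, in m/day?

Flow is perpendicular to layering, so the layers act in series and the equivalent K is the thickness-weighted harmonic mean.
Total thickness L = 5.13 + 13.1 + 6.83 + 11.0 = 36.06 m.
Σ(b_i/K_i) = 5.13/16.6 + 13.1/28.5 + 6.83/1.35e-05 + 11.0/2.06 = 5.059e+05 d.
K_eq = L / Σ(b_i/K_i) = 36.06 / 5.059e+05 = 7.127e-05 m/day.

7.13e-05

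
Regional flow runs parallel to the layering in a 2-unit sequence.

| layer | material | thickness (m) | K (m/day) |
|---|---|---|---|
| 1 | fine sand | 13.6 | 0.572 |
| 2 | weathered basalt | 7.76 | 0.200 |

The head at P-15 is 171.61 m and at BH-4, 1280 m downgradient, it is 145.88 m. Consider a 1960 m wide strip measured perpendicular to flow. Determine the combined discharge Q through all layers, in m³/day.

368

Flow is parallel to layering, so each bed carries its own Darcy discharge and the transmissivities add.
Σ(K_i·b_i) = 0.572×13.6 + 0.200×7.76 = 9.331 m²/day.
Hydraulic gradient i = (171.61 − 145.88) / 1280 = 25.73 / 1280 = 0.02010.
Q = Σ(K_i·b_i) · W · i = 9.331 × 1960 × 0.02010 = 367.6 m³/day.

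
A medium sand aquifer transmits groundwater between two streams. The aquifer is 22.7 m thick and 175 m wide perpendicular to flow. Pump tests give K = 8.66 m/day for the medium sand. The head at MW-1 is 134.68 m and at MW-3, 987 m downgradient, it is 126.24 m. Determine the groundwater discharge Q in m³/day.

Cross-sectional area A = 175 × 22.7 = 3972 m².
Hydraulic gradient i = (134.68 − 126.24) / 987 = 8.44 / 987 = 0.008551.
Darcy's law: Q = K · A · i = 8.660 × 3972 × 0.008551 = 294.2 m³/day.

294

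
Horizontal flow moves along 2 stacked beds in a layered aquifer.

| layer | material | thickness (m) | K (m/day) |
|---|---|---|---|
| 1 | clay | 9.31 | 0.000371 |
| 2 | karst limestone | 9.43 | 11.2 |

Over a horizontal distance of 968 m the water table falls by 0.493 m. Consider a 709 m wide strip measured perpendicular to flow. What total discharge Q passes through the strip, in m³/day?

38.1

Flow is parallel to layering, so each bed carries its own Darcy discharge and the transmissivities add.
Σ(K_i·b_i) = 0.000371×9.31 + 11.2×9.43 = 105.6 m²/day.
Hydraulic gradient i = Δh / L = 0.493 / 968 = 0.0005093.
Q = Σ(K_i·b_i) · W · i = 105.6 × 709 × 0.0005093 = 38.14 m³/day.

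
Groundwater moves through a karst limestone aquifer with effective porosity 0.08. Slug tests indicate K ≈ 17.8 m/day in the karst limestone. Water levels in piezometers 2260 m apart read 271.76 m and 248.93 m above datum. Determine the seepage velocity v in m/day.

2.25

Hydraulic gradient i = (271.76 − 248.93) / 2260 = 22.83 / 2260 = 0.01010.
Darcy flux q = K · i = 17.80 × 0.01010 = 0.1798 m/day.
Seepage velocity v = q / n_e = 0.1798 / 0.08 = 2.248 m/day.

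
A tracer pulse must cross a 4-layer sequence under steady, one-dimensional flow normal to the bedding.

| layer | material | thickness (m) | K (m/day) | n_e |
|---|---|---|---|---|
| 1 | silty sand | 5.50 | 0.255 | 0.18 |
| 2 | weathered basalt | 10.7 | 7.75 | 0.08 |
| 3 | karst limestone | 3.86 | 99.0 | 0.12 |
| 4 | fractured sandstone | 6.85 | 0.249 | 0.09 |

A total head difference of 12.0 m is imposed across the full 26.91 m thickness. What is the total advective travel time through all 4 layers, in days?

12.3

With flow normal to the layers, continuity requires the same specific discharge q through every layer.
Σ(b_i/K_i) = 5.50/0.255 + 10.7/7.75 + 3.86/99.0 + 6.85/0.249 = 50.50 d.
q = Δh / Σ(b_i/K_i) = 12.0 / 50.50 = 0.2376 m/day.
In each layer the seepage velocity is v_i = q/n_i, so the layer transit time is t_i = b_i·n_i / q:
  layer 1 (silty sand): t_1 = 5.50 × 0.18 / 0.2376 = 4.166 d
  layer 2 (weathered basalt): t_2 = 10.7 × 0.08 / 0.2376 = 3.602 d
  layer 3 (karst limestone): t_3 = 3.86 × 0.12 / 0.2376 = 1.949 d
  layer 4 (fractured sandstone): t_4 = 6.85 × 0.09 / 0.2376 = 2.594 d
Total t = Σ t_i = 12.31 days.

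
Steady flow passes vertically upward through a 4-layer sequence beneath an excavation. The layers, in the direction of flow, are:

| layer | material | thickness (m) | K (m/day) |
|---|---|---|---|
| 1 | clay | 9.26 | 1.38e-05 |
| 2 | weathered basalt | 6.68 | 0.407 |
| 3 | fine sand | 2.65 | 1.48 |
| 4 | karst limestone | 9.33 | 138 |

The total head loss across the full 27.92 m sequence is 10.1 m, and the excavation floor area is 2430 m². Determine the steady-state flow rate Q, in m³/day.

0.0366

Flow is perpendicular to layering, so the layers act in series and the equivalent K is the thickness-weighted harmonic mean.
Total thickness L = 9.26 + 6.68 + 2.65 + 9.33 = 27.92 m.
Σ(b_i/K_i) = 9.26/1.38e-05 + 6.68/0.407 + 2.65/1.48 + 9.33/138 = 6.710e+05 d.
K_eq = L / Σ(b_i/K_i) = 27.92 / 6.710e+05 = 4.161e-05 m/day.
Q = K_eq · A · (Δh/L) = 4.161e-05 × 2430 × (10.1/27.92) = 0.03657 m³/day.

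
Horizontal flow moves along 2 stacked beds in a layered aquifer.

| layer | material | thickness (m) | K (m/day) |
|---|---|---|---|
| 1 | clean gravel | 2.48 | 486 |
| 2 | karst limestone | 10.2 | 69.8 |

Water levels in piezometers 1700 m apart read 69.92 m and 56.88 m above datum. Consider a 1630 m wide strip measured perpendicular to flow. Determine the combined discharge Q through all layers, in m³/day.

Flow is parallel to layering, so each bed carries its own Darcy discharge and the transmissivities add.
Σ(K_i·b_i) = 486×2.48 + 69.8×10.2 = 1917 m²/day.
Hydraulic gradient i = (69.92 − 56.88) / 1700 = 13.04 / 1700 = 0.007671.
Q = Σ(K_i·b_i) · W · i = 1917 × 1630 × 0.007671 = 23971 m³/day.

24000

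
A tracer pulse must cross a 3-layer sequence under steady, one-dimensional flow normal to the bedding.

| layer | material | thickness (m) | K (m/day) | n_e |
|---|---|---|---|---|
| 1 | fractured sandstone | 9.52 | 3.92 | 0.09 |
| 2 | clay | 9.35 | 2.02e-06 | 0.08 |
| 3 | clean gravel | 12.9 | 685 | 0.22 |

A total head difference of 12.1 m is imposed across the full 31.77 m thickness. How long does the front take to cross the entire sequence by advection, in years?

4650

With flow normal to the layers, continuity requires the same specific discharge q through every layer.
Σ(b_i/K_i) = 9.52/3.92 + 9.35/2.02e-06 + 12.9/685 = 4.629e+06 d.
q = Δh / Σ(b_i/K_i) = 12.1 / 4.629e+06 = 2.614e-06 m/day.
In each layer the seepage velocity is v_i = q/n_i, so the layer transit time is t_i = b_i·n_i / q:
  layer 1 (fractured sandstone): t_1 = 9.52 × 0.09 / 2.614e-06 = 3.278e+05 d
  layer 2 (clay): t_2 = 9.35 × 0.08 / 2.614e-06 = 2.861e+05 d
  layer 3 (clean gravel): t_3 = 12.9 × 0.22 / 2.614e-06 = 1.086e+06 d
Total t = Σ t_i = 1.700e+06 days = 4653 years.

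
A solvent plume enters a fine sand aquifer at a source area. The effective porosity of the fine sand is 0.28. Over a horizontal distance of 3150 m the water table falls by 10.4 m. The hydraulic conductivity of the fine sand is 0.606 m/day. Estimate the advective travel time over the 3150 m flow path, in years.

1210

Hydraulic gradient i = Δh / L = 10.4 / 3150 = 0.003302.
Darcy flux q = K · i = 0.6060 × 0.003302 = 0.002001 m/day.
Seepage velocity v = q / n_e = 0.002001 / 0.28 = 0.007146 m/day.
Travel time t = L / v = 3150 / 0.007146 = 4.408e+05 days = 1207 years.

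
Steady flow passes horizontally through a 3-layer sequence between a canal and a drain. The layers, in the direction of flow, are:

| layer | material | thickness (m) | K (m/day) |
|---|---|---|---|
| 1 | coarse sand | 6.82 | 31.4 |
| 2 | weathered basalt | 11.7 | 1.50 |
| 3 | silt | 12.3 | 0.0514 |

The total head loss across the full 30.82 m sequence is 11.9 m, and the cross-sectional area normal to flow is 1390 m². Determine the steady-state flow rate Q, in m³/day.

Flow is perpendicular to layering, so the layers act in series and the equivalent K is the thickness-weighted harmonic mean.
Total thickness L = 6.82 + 11.7 + 12.3 = 30.82 m.
Σ(b_i/K_i) = 6.82/31.4 + 11.7/1.50 + 12.3/0.0514 = 247.3 d.
K_eq = L / Σ(b_i/K_i) = 30.82 / 247.3 = 0.1246 m/day.
Q = K_eq · A · (Δh/L) = 0.1246 × 1390 × (11.9/30.82) = 66.88 m³/day.

66.9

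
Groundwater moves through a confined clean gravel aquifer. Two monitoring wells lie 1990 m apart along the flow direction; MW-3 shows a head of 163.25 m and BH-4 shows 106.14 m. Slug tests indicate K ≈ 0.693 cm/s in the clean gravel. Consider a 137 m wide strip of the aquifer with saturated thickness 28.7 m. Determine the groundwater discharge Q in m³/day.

67600

Convert K: 0.693 cm/s × 864 = 598.8 m/day.
Cross-sectional area A = 137 × 28.7 = 3932 m².
Hydraulic gradient i = (163.25 − 106.14) / 1990 = 57.11 / 1990 = 0.02870.
Darcy's law: Q = K · A · i = 598.8 × 3932 × 0.02870 = 67563 m³/day.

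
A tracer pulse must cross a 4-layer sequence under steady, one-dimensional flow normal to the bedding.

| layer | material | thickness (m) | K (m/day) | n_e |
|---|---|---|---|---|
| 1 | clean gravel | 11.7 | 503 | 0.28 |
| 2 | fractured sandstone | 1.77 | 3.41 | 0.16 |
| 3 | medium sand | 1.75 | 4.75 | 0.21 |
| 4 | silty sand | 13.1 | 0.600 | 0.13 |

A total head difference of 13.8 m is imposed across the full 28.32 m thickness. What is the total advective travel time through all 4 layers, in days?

With flow normal to the layers, continuity requires the same specific discharge q through every layer.
Σ(b_i/K_i) = 11.7/503 + 1.77/3.41 + 1.75/4.75 + 13.1/0.600 = 22.74 d.
q = Δh / Σ(b_i/K_i) = 13.8 / 22.74 = 0.6068 m/day.
In each layer the seepage velocity is v_i = q/n_i, so the layer transit time is t_i = b_i·n_i / q:
  layer 1 (clean gravel): t_1 = 11.7 × 0.28 / 0.6068 = 5.399 d
  layer 2 (fractured sandstone): t_2 = 1.77 × 0.16 / 0.6068 = 0.4667 d
  layer 3 (medium sand): t_3 = 1.75 × 0.21 / 0.6068 = 0.6057 d
  layer 4 (silty sand): t_4 = 13.1 × 0.13 / 0.6068 = 2.807 d
Total t = Σ t_i = 9.278 days.

9.28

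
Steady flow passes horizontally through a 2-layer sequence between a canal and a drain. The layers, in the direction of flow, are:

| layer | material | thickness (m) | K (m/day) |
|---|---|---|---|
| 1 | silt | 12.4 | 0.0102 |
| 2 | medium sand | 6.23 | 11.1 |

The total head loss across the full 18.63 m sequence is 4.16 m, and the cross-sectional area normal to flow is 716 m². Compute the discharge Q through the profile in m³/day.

2.45

Flow is perpendicular to layering, so the layers act in series and the equivalent K is the thickness-weighted harmonic mean.
Total thickness L = 12.4 + 6.23 = 18.63 m.
Σ(b_i/K_i) = 12.4/0.0102 + 6.23/11.1 = 1216 d.
K_eq = L / Σ(b_i/K_i) = 18.63 / 1216 = 0.01532 m/day.
Q = K_eq · A · (Δh/L) = 0.01532 × 716 × (4.16/18.63) = 2.449 m³/day.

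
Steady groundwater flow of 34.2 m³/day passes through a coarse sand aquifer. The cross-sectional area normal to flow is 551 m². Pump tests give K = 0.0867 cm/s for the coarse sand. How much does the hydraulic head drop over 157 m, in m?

0.130

Convert K: 0.0867 cm/s × 864 = 74.91 m/day.
From Q = K·A·i, i = Q / (K·A) = 34.2 / (74.91 × 551.0) = 0.0008286.
Head loss Δh = i · L = 0.0008286 × 157 = 0.1301 m.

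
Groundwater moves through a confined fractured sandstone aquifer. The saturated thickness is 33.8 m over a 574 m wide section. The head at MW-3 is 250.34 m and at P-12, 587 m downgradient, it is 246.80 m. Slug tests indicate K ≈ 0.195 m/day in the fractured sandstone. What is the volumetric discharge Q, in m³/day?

22.8

Cross-sectional area A = 574 × 33.8 = 19401 m².
Hydraulic gradient i = (250.34 − 246.80) / 587 = 3.54 / 587 = 0.006031.
Darcy's law: Q = K · A · i = 0.1950 × 19401 × 0.006031 = 22.82 m³/day.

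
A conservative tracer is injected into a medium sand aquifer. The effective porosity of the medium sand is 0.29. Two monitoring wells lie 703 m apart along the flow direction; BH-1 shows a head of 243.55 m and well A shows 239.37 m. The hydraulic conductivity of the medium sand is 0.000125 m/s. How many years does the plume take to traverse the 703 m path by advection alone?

8.69

Convert K: 0.000125 m/s × 86400 = 10.80 m/day.
Hydraulic gradient i = (243.55 − 239.37) / 703 = 4.18 / 703 = 0.005946.
Darcy flux q = K · i = 10.80 × 0.005946 = 0.06422 m/day.
Seepage velocity v = q / n_e = 0.06422 / 0.29 = 0.2214 m/day.
Travel time t = L / v = 703 / 0.2214 = 3175 days = 8.692 years.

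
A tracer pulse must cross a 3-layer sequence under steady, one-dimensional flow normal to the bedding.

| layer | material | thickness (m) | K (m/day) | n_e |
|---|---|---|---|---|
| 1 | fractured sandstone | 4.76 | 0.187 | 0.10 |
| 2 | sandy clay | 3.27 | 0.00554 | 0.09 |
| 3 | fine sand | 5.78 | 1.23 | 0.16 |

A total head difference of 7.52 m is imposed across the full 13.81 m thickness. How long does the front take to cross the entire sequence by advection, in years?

With flow normal to the layers, continuity requires the same specific discharge q through every layer.
Σ(b_i/K_i) = 4.76/0.187 + 3.27/0.00554 + 5.78/1.23 = 620.4 d.
q = Δh / Σ(b_i/K_i) = 7.52 / 620.4 = 0.01212 m/day.
In each layer the seepage velocity is v_i = q/n_i, so the layer transit time is t_i = b_i·n_i / q:
  layer 1 (fractured sandstone): t_1 = 4.76 × 0.10 / 0.01212 = 39.27 d
  layer 2 (sandy clay): t_2 = 3.27 × 0.09 / 0.01212 = 24.28 d
  layer 3 (fine sand): t_3 = 5.78 × 0.16 / 0.01212 = 76.30 d
Total t = Σ t_i = 139.8 days = 0.3829 years.

0.383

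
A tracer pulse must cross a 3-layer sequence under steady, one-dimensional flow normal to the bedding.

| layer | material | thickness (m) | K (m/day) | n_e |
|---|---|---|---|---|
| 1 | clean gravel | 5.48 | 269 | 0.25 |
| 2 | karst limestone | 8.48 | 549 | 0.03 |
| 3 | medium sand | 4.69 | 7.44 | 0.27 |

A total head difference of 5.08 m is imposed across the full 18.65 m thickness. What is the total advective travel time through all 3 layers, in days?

0.379

With flow normal to the layers, continuity requires the same specific discharge q through every layer.
Σ(b_i/K_i) = 5.48/269 + 8.48/549 + 4.69/7.44 = 0.6662 d.
q = Δh / Σ(b_i/K_i) = 5.08 / 0.6662 = 7.625 m/day.
In each layer the seepage velocity is v_i = q/n_i, so the layer transit time is t_i = b_i·n_i / q:
  layer 1 (clean gravel): t_1 = 5.48 × 0.25 / 7.625 = 0.1797 d
  layer 2 (karst limestone): t_2 = 8.48 × 0.03 / 7.625 = 0.03336 d
  layer 3 (medium sand): t_3 = 4.69 × 0.27 / 7.625 = 0.1661 d
Total t = Σ t_i = 0.3791 days.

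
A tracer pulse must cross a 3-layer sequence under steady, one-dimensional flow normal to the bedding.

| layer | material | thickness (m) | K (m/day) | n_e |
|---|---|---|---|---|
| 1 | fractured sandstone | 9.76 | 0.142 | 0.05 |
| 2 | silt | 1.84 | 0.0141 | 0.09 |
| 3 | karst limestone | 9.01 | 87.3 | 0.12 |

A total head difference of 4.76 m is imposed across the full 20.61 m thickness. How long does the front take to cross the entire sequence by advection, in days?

72.6

With flow normal to the layers, continuity requires the same specific discharge q through every layer.
Σ(b_i/K_i) = 9.76/0.142 + 1.84/0.0141 + 9.01/87.3 = 199.3 d.
q = Δh / Σ(b_i/K_i) = 4.76 / 199.3 = 0.02388 m/day.
In each layer the seepage velocity is v_i = q/n_i, so the layer transit time is t_i = b_i·n_i / q:
  layer 1 (fractured sandstone): t_1 = 9.76 × 0.05 / 0.02388 = 20.44 d
  layer 2 (silt): t_2 = 1.84 × 0.09 / 0.02388 = 6.935 d
  layer 3 (karst limestone): t_3 = 9.01 × 0.12 / 0.02388 = 45.28 d
Total t = Σ t_i = 72.65 days.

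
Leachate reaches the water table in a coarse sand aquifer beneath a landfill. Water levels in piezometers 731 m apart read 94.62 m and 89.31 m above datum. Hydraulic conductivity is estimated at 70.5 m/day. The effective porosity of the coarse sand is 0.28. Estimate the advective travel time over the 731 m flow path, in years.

1.09

Hydraulic gradient i = (94.62 − 89.31) / 731 = 5.31 / 731 = 0.007264.
Darcy flux q = K · i = 70.50 × 0.007264 = 0.5121 m/day.
Seepage velocity v = q / n_e = 0.5121 / 0.28 = 1.829 m/day.
Travel time t = L / v = 731 / 1.829 = 399.7 days = 1.094 years.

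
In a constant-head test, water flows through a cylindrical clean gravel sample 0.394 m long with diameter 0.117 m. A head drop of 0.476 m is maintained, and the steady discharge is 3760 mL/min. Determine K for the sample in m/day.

Cross-sectional area A = π·(d/2)² = π × (0.117/2)² = 0.01075 m².
Convert discharge: 3760 mL/min = 6.267e-05 m³/s.
Darcy's law rearranged: K = Q·L / (A·Δh) = 6.267e-05 × 0.394 / (0.01075 × 0.476) = 0.004825 m/s = 416.8 m/day.

417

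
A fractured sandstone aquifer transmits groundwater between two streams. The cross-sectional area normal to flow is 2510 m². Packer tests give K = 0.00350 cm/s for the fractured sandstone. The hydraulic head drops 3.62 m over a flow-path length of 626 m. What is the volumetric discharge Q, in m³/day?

Convert K: 0.00350 cm/s × 864 = 3.024 m/day.
Hydraulic gradient i = Δh / L = 3.62 / 626 = 0.005783.
Darcy's law: Q = K · A · i = 3.024 × 2510 × 0.005783 = 43.89 m³/day.

43.9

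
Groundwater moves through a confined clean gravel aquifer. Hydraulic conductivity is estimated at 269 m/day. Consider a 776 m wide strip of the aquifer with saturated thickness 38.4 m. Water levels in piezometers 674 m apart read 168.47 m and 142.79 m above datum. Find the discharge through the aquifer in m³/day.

Cross-sectional area A = 776 × 38.4 = 29798 m².
Hydraulic gradient i = (168.47 − 142.79) / 674 = 25.68 / 674 = 0.03810.
Darcy's law: Q = K · A · i = 269.0 × 29798 × 0.03810 = 3.054e+05 m³/day.

305000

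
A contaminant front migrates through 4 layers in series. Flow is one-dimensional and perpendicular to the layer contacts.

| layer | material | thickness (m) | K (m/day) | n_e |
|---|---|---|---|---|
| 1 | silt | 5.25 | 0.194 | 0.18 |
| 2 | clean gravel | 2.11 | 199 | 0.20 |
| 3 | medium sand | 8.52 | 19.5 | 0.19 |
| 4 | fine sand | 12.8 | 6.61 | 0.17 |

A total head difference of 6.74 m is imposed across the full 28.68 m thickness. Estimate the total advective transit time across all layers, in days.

22.6

With flow normal to the layers, continuity requires the same specific discharge q through every layer.
Σ(b_i/K_i) = 5.25/0.194 + 2.11/199 + 8.52/19.5 + 12.8/6.61 = 29.45 d.
q = Δh / Σ(b_i/K_i) = 6.74 / 29.45 = 0.2289 m/day.
In each layer the seepage velocity is v_i = q/n_i, so the layer transit time is t_i = b_i·n_i / q:
  layer 1 (silt): t_1 = 5.25 × 0.18 / 0.2289 = 4.129 d
  layer 2 (clean gravel): t_2 = 2.11 × 0.20 / 0.2289 = 1.844 d
  layer 3 (medium sand): t_3 = 8.52 × 0.19 / 0.2289 = 7.072 d
  layer 4 (fine sand): t_4 = 12.8 × 0.17 / 0.2289 = 9.507 d
Total t = Σ t_i = 22.55 days.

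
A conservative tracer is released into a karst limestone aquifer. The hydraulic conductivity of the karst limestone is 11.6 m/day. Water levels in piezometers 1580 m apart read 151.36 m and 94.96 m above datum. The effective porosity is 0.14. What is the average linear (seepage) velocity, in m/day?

Hydraulic gradient i = (151.36 − 94.96) / 1580 = 56.4 / 1580 = 0.03570.
Darcy flux q = K · i = 11.60 × 0.03570 = 0.4141 m/day.
Seepage velocity v = q / n_e = 0.4141 / 0.14 = 2.958 m/day.

2.96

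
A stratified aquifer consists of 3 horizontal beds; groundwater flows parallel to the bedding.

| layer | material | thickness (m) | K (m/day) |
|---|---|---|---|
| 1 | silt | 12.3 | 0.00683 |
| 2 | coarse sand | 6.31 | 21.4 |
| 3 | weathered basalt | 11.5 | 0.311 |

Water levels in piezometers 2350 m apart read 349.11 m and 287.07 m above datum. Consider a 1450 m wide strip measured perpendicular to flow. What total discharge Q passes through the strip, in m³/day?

5310

Flow is parallel to layering, so each bed carries its own Darcy discharge and the transmissivities add.
Σ(K_i·b_i) = 0.00683×12.3 + 21.4×6.31 + 0.311×11.5 = 138.7 m²/day.
Hydraulic gradient i = (349.11 − 287.07) / 2350 = 62.04 / 2350 = 0.02640.
Q = Σ(K_i·b_i) · W · i = 138.7 × 1450 × 0.02640 = 5309 m³/day.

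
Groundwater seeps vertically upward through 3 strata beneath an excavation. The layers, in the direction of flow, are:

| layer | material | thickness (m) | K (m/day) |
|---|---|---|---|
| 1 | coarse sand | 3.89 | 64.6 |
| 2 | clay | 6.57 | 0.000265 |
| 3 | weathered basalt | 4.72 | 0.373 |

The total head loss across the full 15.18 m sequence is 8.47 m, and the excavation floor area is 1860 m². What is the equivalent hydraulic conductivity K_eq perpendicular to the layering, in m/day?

0.000612

Flow is perpendicular to layering, so the layers act in series and the equivalent K is the thickness-weighted harmonic mean.
Total thickness L = 3.89 + 6.57 + 4.72 = 15.18 m.
Σ(b_i/K_i) = 3.89/64.6 + 6.57/0.000265 + 4.72/0.373 = 24805 d.
K_eq = L / Σ(b_i/K_i) = 15.18 / 24805 = 0.0006120 m/day.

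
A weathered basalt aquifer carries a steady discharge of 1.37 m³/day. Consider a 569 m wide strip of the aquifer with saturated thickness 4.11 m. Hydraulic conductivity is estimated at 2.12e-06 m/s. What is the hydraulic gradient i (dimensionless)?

Convert K: 2.12e-06 m/s × 86400 = 0.1832 m/day.
Cross-sectional area A = 569 × 4.11 = 2339 m².
From Q = K·A·i, i = Q / (K·A) = 1.37 / (0.1832 × 2339) = 0.003198.

0.00320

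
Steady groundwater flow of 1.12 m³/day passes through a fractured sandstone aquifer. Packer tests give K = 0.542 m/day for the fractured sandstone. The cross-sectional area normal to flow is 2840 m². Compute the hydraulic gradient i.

From Q = K·A·i, i = Q / (K·A) = 1.12 / (0.5420 × 2840) = 0.0007276.

0.000728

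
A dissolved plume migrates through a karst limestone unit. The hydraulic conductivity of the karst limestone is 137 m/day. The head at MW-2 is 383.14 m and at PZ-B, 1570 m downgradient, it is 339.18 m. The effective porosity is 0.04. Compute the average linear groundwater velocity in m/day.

Hydraulic gradient i = (383.14 − 339.18) / 1570 = 43.96 / 1570 = 0.02800.
Darcy flux q = K · i = 137.0 × 0.02800 = 3.836 m/day.
Seepage velocity v = q / n_e = 3.836 / 0.04 = 95.90 m/day.

95.9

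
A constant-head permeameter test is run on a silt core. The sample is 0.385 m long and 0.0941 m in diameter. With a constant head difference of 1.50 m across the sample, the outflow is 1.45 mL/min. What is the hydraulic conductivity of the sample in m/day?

0.0771

Cross-sectional area A = π·(d/2)² = π × (0.0941/2)² = 0.006955 m².
Convert discharge: 1.45 mL/min = 2.417e-08 m³/s.
Darcy's law rearranged: K = Q·L / (A·Δh) = 2.417e-08 × 0.385 / (0.006955 × 1.50) = 8.919e-07 m/s = 0.07706 m/day.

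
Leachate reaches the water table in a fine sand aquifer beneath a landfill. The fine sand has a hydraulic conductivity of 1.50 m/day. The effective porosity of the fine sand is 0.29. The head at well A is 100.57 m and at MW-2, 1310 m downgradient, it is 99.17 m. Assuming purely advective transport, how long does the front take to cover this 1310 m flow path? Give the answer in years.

Hydraulic gradient i = (100.57 − 99.17) / 1310 = 1.4 / 1310 = 0.001069.
Darcy flux q = K · i = 1.500 × 0.001069 = 0.001603 m/day.
Seepage velocity v = q / n_e = 0.001603 / 0.29 = 0.005528 m/day.
Travel time t = L / v = 1310 / 0.005528 = 2.370e+05 days = 648.8 years.

649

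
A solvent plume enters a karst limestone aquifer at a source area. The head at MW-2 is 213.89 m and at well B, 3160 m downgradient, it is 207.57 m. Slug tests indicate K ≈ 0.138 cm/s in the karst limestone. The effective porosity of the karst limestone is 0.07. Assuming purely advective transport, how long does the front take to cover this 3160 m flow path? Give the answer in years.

Convert K: 0.138 cm/s × 864 = 119.2 m/day.
Hydraulic gradient i = (213.89 − 207.57) / 3160 = 6.32 / 3160 = 0.002000.
Darcy flux q = K · i = 119.2 × 0.002000 = 0.2385 m/day.
Seepage velocity v = q / n_e = 0.2385 / 0.07 = 3.407 m/day.
Travel time t = L / v = 3160 / 3.407 = 927.6 days = 2.540 years.

2.54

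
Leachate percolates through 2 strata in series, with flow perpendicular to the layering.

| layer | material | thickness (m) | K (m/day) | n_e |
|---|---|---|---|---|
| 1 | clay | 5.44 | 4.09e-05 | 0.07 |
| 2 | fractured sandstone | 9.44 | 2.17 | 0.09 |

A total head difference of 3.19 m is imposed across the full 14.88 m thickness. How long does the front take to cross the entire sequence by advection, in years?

With flow normal to the layers, continuity requires the same specific discharge q through every layer.
Σ(b_i/K_i) = 5.44/4.09e-05 + 9.44/2.17 = 1.330e+05 d.
q = Δh / Σ(b_i/K_i) = 3.19 / 1.330e+05 = 2.398e-05 m/day.
In each layer the seepage velocity is v_i = q/n_i, so the layer transit time is t_i = b_i·n_i / q:
  layer 1 (clay): t_1 = 5.44 × 0.07 / 2.398e-05 = 15878 d
  layer 2 (fractured sandstone): t_2 = 9.44 × 0.09 / 2.398e-05 = 35425 d
Total t = Σ t_i = 51303 days = 140.5 years.

140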